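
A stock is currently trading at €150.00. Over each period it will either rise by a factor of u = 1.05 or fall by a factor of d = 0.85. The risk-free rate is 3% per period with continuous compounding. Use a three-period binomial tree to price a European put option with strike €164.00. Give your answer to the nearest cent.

€6.36

Risk-neutral probability p = (e^0.03 − 0.85)/(1.05 − 0.85) = 0.1805/0.2000 = 0.9023
Terminal stock prices: S_uuu = 173.6, S_uud = 140.6, S_udd = 113.8, S_ddd = 92.12
Terminal payoffs (K − S): max(-9.644, 0) = 0, max(23.43, 0) = 23.43, max(50.21, 0) = 50.21, max(71.88, 0) = 71.88
Node uu (S = 165.4): V_uu = e^(−0.03)·[0.9023·0.0000 + 0.0977·23.4313] = 2.2222
Node ud (S = 133.9): V_ud = e^(−0.03)·[0.9023·23.4313 + 0.0977·50.2063] = 25.2781
Node dd (S = 108.4): V_dd = e^(−0.03)·[0.9023·50.2063 + 0.0977·71.8813] = 50.7781
Node u (S = 157.5): V_u = e^(−0.03)·[0.9023·2.2222 + 0.0977·25.2781] = 4.3431
Node d (S = 127.5): V_d = e^(−0.03)·[0.9023·25.2781 + 0.0977·50.7781] = 26.9494
Node 0 (S = 150): V_0 = e^(−0.03)·[0.9023·4.3431 + 0.0977·26.9494] = 6.3587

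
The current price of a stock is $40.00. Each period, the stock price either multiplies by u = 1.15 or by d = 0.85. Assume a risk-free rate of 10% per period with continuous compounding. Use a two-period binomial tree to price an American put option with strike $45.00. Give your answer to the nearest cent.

Risk-neutral probability p = (e^0.1 − 0.85)/(1.15 − 0.85) = 0.2552/0.3000 = 0.8506
Terminal stock prices: S_uu = 52.9, S_ud = 39.1, S_dd = 28.9
Terminal payoffs (K − S): max(-7.9, 0) = 0, max(5.9, 0) = 5.9, max(16.1, 0) = 16.1
Node u (S = 46): continuation = e^(−0.1)·[0.8506·0.0000 + 0.1494·5.9000] = 0.7977; exercise value = 0.0000 ≤ continuation, so V_u = 0.7977
Node d (S = 34): continuation = e^(−0.1)·[0.8506·5.9000 + 0.1494·16.1000] = 6.7177; exercise value = 11.0000 > continuation, so V_d = 11.0000 (exercise)
Node 0 (S = 40): continuation = e^(−0.1)·[0.8506·0.7977 + 0.1494·11.0000] = 2.1013; exercise value = 5.0000 > continuation, so V_0 = 5.0000 (exercise)

$5.00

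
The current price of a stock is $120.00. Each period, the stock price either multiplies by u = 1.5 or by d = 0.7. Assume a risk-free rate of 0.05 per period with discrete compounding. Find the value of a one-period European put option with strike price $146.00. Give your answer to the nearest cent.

$33.21

Risk-neutral probability p = (1 + 0.05 − 0.7)/(1.5 − 0.7) = 0.3500/0.8000 = 0.4375
Terminal stock prices: S_u = 180, S_d = 84
Terminal payoffs (K − S): max(-34, 0) = 0, max(62, 0) = 62
Node 0 (S = 120): V_0 = 1/1.05·[0.4375·0.0000 + 0.5625·62.0000] = 33.2143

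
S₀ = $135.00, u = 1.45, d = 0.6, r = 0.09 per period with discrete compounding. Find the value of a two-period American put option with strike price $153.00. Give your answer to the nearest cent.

Risk-neutral probability p = (1 + 0.09 − 0.6)/(1.45 − 0.6) = 0.4900/0.8500 = 0.5765
Terminal stock prices: S_uu = 283.8, S_ud = 117.4, S_dd = 48.6
Terminal payoffs (K − S): max(-130.8, 0) = 0, max(35.55, 0) = 35.55, max(104.4, 0) = 104.4
Node u (S = 195.8): continuation = 1/1.09·[0.5765·0.0000 + 0.4235·35.5500] = 13.8133; exercise value = 0.0000 ≤ continuation, so V_u = 13.8133
Node d (S = 81): continuation = 1/1.09·[0.5765·35.5500 + 0.4235·104.4000] = 59.3670; exercise value = 72.0000 > continuation, so V_d = 72.0000 (exercise)
Node 0 (S = 135): continuation = 1/1.09·[0.5765·13.8133 + 0.4235·72.0000] = 35.2817; exercise value = 18.0000 ≤ continuation, so V_0 = 35.2817

$35.28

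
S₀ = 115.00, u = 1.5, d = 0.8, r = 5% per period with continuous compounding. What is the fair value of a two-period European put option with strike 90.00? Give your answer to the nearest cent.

6.10

Risk-neutral probability p = (e^0.05 − 0.8)/(1.5 − 0.8) = 0.2513/0.7000 = 0.3590
Terminal stock prices: S_uu = 258.8, S_ud = 138, S_dd = 73.6
Terminal payoffs (K − S): max(-168.8, 0) = 0, max(-48, 0) = 0, max(16.4, 0) = 16.4
Node u (S = 172.5): V_u = e^(−0.05)·[0.3590·0.0000 + 0.6410·0.0000] = 0.0000
Node d (S = 92): V_d = e^(−0.05)·[0.3590·0.0000 + 0.6410·16.4000] = 10.0003
Node 0 (S = 115): V_0 = e^(−0.05)·[0.3590·0.0000 + 0.6410·10.0003] = 6.0980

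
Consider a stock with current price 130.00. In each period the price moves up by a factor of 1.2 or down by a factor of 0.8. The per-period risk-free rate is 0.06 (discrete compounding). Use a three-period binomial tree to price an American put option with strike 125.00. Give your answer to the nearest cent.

Risk-neutral probability p = (1 + 0.06 − 0.8)/(1.2 − 0.8) = 0.2600/0.4000 = 0.6500
Terminal stock prices: S_uuu = 224.6, S_uud = 149.8, S_udd = 99.84, S_ddd = 66.56
Terminal payoffs (K − S): max(-99.64, 0) = 0, max(-24.76, 0) = 0, max(25.16, 0) = 25.16, max(58.44, 0) = 58.44
Node uu (S = 187.2): continuation = 1/1.06·[0.6500·0.0000 + 0.3500·0.0000] = 0.0000; exercise value = 0.0000 ≤ continuation, so V_uu = 0.0000
Node ud (S = 124.8): continuation = 1/1.06·[0.6500·0.0000 + 0.3500·25.1600] = 8.3075; exercise value = 0.2000 ≤ continuation, so V_ud = 8.3075
Node dd (S = 83.2): continuation = 1/1.06·[0.6500·25.1600 + 0.3500·58.4400] = 34.7245; exercise value = 41.8000 > continuation, so V_dd = 41.8000 (exercise)
Node u (S = 156): continuation = 1/1.06·[0.6500·0.0000 + 0.3500·8.3075] = 2.7431; exercise value = 0.0000 ≤ continuation, so V_u = 2.7431
Node d (S = 104): continuation = 1/1.06·[0.6500·8.3075 + 0.3500·41.8000] = 18.8961; exercise value = 21.0000 > continuation, so V_d = 21.0000 (exercise)
Node 0 (S = 130): continuation = 1/1.06·[0.6500·2.7431 + 0.3500·21.0000] = 8.6160; exercise value = 0.0000 ≤ continuation, so V_0 = 8.6160

8.62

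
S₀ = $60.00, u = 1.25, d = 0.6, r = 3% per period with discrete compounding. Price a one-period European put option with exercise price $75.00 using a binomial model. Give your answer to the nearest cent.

Risk-neutral probability p = (1 + 0.03 − 0.6)/(1.25 − 0.6) = 0.4300/0.6500 = 0.6615
Terminal stock prices: S_u = 75, S_d = 36
Terminal payoffs (K − S): max(0, 0) = 0, max(39, 0) = 39
Node 0 (S = 60): V_0 = 1/1.03·[0.6615·0.0000 + 0.3385·39.0000] = 12.8155

$12.82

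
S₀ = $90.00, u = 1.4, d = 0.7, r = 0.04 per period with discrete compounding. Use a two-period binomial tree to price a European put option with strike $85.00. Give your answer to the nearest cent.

Risk-neutral probability p = (1 + 0.04 − 0.7)/(1.4 − 0.7) = 0.3400/0.7000 = 0.4857
Terminal stock prices: S_uu = 176.4, S_ud = 88.2, S_dd = 44.1
Terminal payoffs (K − S): max(-91.4, 0) = 0, max(-3.2, 0) = 0, max(40.9, 0) = 40.9
Node u (S = 126): V_u = 1/1.04·[0.4857·0.0000 + 0.5143·0.0000] = 0.0000
Node d (S = 63): V_d = 1/1.04·[0.4857·0.0000 + 0.5143·40.9000] = 20.2253
Node 0 (S = 90): V_0 = 1/1.04·[0.4857·0.0000 + 0.5143·20.2253] = 10.0015

$10.00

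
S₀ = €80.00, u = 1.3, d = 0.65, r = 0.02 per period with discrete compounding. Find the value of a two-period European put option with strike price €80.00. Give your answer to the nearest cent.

€14.09

Risk-neutral probability p = (1 + 0.02 − 0.65)/(1.3 − 0.65) = 0.3700/0.6500 = 0.5692
Terminal stock prices: S_uu = 135.2, S_ud = 67.6, S_dd = 33.8
Terminal payoffs (K − S): max(-55.2, 0) = 0, max(12.4, 0) = 12.4, max(46.2, 0) = 46.2
Node u (S = 104): V_u = 1/1.02·[0.5692·0.0000 + 0.4308·12.4000] = 5.2368
Node d (S = 52): V_d = 1/1.02·[0.5692·12.4000 + 0.4308·46.2000] = 26.4314
Node 0 (S = 80): V_0 = 1/1.02·[0.5692·5.2368 + 0.4308·26.4314] = 14.0851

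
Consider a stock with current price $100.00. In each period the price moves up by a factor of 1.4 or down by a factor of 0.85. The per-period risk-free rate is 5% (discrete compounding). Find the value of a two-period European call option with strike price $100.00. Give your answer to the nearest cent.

Risk-neutral probability p = (1 + 0.05 − 0.85)/(1.4 − 0.85) = 0.2000/0.5500 = 0.3636
Terminal stock prices: S_uu = 196, S_ud = 119, S_dd = 72.25
Terminal payoffs (S − K): max(96, 0) = 96, max(19, 0) = 19, max(-27.75, 0) = 0
Node u (S = 140): V_u = 1/1.05·[0.3636·96.0000 + 0.6364·19.0000] = 44.7619
Node d (S = 85): V_d = 1/1.05·[0.3636·19.0000 + 0.6364·0.0000] = 6.5801
Node 0 (S = 100): V_0 = 1/1.05·[0.3636·44.7619 + 0.6364·6.5801] = 19.4899

$19.49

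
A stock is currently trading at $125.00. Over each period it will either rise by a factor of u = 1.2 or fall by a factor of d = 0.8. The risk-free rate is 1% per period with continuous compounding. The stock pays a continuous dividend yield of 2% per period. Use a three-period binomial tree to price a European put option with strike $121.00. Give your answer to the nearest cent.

$17.53

Per-period risk-free factor R = e^0.01 = 1.0101; dividend-adjusted growth = e^(0.01−0.02) = 0.9900.
Risk-neutral probability p = (0.9900 − 0.8)/(1.2 − 0.8) = 0.1900/0.4000 = 0.4751
Terminal stock prices: S_uuu = 216, S_uud = 144, S_udd = 96, S_ddd = 64
Terminal payoffs (K − S): max(-95, 0) = 0, max(-23, 0) = 0, max(25, 0) = 25, max(57, 0) = 57
Node uu (S = 180): V_uu = e^(−0.01)·[0.4751·0.0000 + 0.5249·0.0000] = 0.0000
Node ud (S = 120): V_ud = e^(−0.01)·[0.4751·0.0000 + 0.5249·25.0000] = 12.9913
Node dd (S = 80): V_dd = e^(−0.01)·[0.4751·25.0000 + 0.5249·57.0000] = 41.3801
Node u (S = 150): V_u = e^(−0.01)·[0.4751·0.0000 + 0.5249·12.9913] = 6.7510
Node d (S = 100): V_d = e^(−0.01)·[0.4751·12.9913 + 0.5249·41.3801] = 27.6144
Node 0 (S = 125): V_0 = e^(−0.01)·[0.4751·6.7510 + 0.5249·27.6144] = 17.5255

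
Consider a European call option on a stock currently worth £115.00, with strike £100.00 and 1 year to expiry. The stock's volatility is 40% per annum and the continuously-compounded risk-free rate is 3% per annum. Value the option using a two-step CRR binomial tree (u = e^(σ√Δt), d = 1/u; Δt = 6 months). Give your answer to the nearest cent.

CRR parameters: u = e^(σ√Δt) = e^(0.4·√0.5) = 1.3269, d = 1/u = 0.7536
Per-period rate: rΔt = 0.03·0.5 = 0.015, so R = e^0.015 = 1.0151
Risk-neutral probability p = (e^0.015 − 0.7536)/(1.3269 − 0.7536) = 0.2615/0.5733 = 0.4561
Terminal stock prices: S_uu = 202.5, S_ud = 115, S_dd = 65.32
Terminal payoffs (S − K): max(102.5, 0) = 102.5, max(15, 0) = 15, max(-34.68, 0) = 0
Node u (S = 152.6): V_u = e^(−0.015)·[0.4561·102.4752 + 0.5439·15.0000] = 54.0819
Node d (S = 86.67): V_d = e^(−0.015)·[0.4561·15.0000 + 0.5439·0.0000] = 6.7399
Node 0 (S = 115): V_0 = e^(−0.015)·[0.4561·54.0819 + 0.5439·6.7399] = 27.9117

£27.91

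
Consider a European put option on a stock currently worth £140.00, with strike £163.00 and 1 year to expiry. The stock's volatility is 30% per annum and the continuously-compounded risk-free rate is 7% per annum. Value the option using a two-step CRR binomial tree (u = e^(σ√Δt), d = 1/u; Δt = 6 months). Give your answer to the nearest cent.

CRR parameters: u = e^(σ√Δt) = e^(0.3·√0.5) = 1.2363, d = 1/u = 0.8089
Per-period rate: rΔt = 0.07·0.5 = 0.035, so R = e^0.035 = 1.0356
Risk-neutral probability p = (e^0.035 − 0.8089)/(1.2363 − 0.8089) = 0.2268/0.4275 = 0.5305
Terminal stock prices: S_uu = 214, S_ud = 140, S_dd = 91.6
Terminal payoffs (K − S): max(-50.99, 0) = 0, max(23, 0) = 23, max(71.4, 0) = 71.4
Node u (S = 173.1): V_u = e^(−0.035)·[0.5305·0.0000 + 0.4695·23.0000] = 10.4272
Node d (S = 113.2): V_d = e^(−0.035)·[0.5305·23.0000 + 0.4695·71.4048] = 44.1536
Node 0 (S = 140): V_0 = e^(−0.035)·[0.5305·10.4272 + 0.4695·44.1536] = 25.3586

£25.36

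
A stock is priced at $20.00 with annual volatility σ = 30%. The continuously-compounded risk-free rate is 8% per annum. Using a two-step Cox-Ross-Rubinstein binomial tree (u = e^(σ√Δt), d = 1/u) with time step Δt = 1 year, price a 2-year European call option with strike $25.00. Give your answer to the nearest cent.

$3.08

CRR parameters: u = e^(σ√Δt) = e^(0.3·√1) = 1.3499, d = 1/u = 0.7408
Per-period rate: rΔt = 0.08·1 = 0.08, so R = e^0.08 = 1.0833
Risk-neutral probability p = (e^0.08 − 0.7408)/(1.3499 − 0.7408) = 0.3425/0.6090 = 0.5623
Terminal stock prices: S_uu = 36.44, S_ud = 20, S_dd = 10.98
Terminal payoffs (S − K): max(11.44, 0) = 11.44, max(-5, 0) = 0, max(-14.02, 0) = 0
Node u (S = 27): V_u = e^(−0.08)·[0.5623·11.4424 + 0.4377·0.0000] = 5.9395
Node d (S = 14.82): V_d = e^(−0.08)·[0.5623·0.0000 + 0.4377·0.0000] = 0.0000
Node 0 (S = 20): V_0 = e^(−0.08)·[0.5623·5.9395 + 0.4377·0.0000] = 3.0830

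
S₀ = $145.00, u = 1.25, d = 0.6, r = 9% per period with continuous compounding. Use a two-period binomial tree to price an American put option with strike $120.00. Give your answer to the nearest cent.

Risk-neutral probability p = (e^0.09 − 0.6)/(1.25 − 0.6) = 0.4942/0.6500 = 0.7603
Terminal stock prices: S_uu = 226.6, S_ud = 108.8, S_dd = 52.2
Terminal payoffs (K − S): max(-106.6, 0) = 0, max(11.25, 0) = 11.25, max(67.8, 0) = 67.8
Node u (S = 181.2): continuation = e^(−0.09)·[0.7603·0.0000 + 0.2397·11.2500] = 2.4649; exercise value = 0.0000 ≤ continuation, so V_u = 2.4649
Node d (S = 87): continuation = e^(−0.09)·[0.7603·11.2500 + 0.2397·67.8000] = 22.6717; exercise value = 33.0000 > continuation, so V_d = 33.0000 (exercise)
Node 0 (S = 145): continuation = e^(−0.09)·[0.7603·2.4649 + 0.2397·33.0000] = 8.9429; exercise value = 0.0000 ≤ continuation, so V_0 = 8.9429

$8.94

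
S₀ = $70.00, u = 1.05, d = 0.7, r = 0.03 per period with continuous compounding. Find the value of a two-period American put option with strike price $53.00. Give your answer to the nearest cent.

Risk-neutral probability p = (e^0.03 − 0.7)/(1.05 − 0.7) = 0.3305/0.3500 = 0.9442
Terminal stock prices: S_uu = 77.17, S_ud = 51.45, S_dd = 34.3
Terminal payoffs (K − S): max(-24.17, 0) = 0, max(1.55, 0) = 1.55, max(18.7, 0) = 18.7
Node u (S = 73.5): continuation = e^(−0.03)·[0.9442·0.0000 + 0.0558·1.5500] = 0.0840; exercise value = 0.0000 ≤ continuation, so V_u = 0.0840
Node d (S = 49): continuation = e^(−0.03)·[0.9442·1.5500 + 0.0558·18.7000] = 2.4336; exercise value = 4.0000 > continuation, so V_d = 4.0000 (exercise)
Node 0 (S = 70): continuation = e^(−0.03)·[0.9442·0.0840 + 0.0558·4.0000] = 0.2937; exercise value = 0.0000 ≤ continuation, so V_0 = 0.2937

$0.29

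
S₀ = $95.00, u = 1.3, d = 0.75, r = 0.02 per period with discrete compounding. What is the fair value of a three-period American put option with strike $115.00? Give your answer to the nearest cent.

Risk-neutral probability p = (1 + 0.02 − 0.75)/(1.3 − 0.75) = 0.2700/0.5500 = 0.4909
Terminal stock prices: S_uuu = 208.7, S_uud = 120.4, S_udd = 69.47, S_ddd = 40.08
Terminal payoffs (K − S): max(-93.72, 0) = 0, max(-5.413, 0) = 0, max(45.53, 0) = 45.53, max(74.92, 0) = 74.92
Node uu (S = 160.6): continuation = 1/1.02·[0.4909·0.0000 + 0.5091·0.0000] = 0.0000; exercise value = 0.0000 ≤ continuation, so V_uu = 0.0000
Node ud (S = 92.62): continuation = 1/1.02·[0.4909·0.0000 + 0.5091·45.5312] = 22.7250; exercise value = 22.3750 ≤ continuation, so V_ud = 22.7250
Node dd (S = 53.44): continuation = 1/1.02·[0.4909·45.5312 + 0.5091·74.9219] = 59.3076; exercise value = 61.5625 > continuation, so V_dd = 61.5625 (exercise)
Node u (S = 123.5): continuation = 1/1.02·[0.4909·0.0000 + 0.5091·22.7250] = 11.3423; exercise value = 0.0000 ≤ continuation, so V_u = 11.3423
Node d (S = 71.25): continuation = 1/1.02·[0.4909·22.7250 + 0.5091·61.5625] = 41.6636; exercise value = 43.7500 > continuation, so V_d = 43.7500 (exercise)
Node 0 (S = 95): continuation = 1/1.02·[0.4909·11.3423 + 0.5091·43.7500] = 27.2949; exercise value = 20.0000 ≤ continuation, so V_0 = 27.2949

$27.29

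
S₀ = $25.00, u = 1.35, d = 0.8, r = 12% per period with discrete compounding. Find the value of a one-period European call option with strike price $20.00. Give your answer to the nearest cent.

Risk-neutral probability p = (1 + 0.12 − 0.8)/(1.35 − 0.8) = 0.3200/0.5500 = 0.5818
Terminal stock prices: S_u = 33.75, S_d = 20
Terminal payoffs (S − K): max(13.75, 0) = 13.75, max(0, 0) = 0
Node 0 (S = 25): V_0 = 1/1.12·[0.5818·13.7500 + 0.4182·0.0000] = 7.1429

$7.14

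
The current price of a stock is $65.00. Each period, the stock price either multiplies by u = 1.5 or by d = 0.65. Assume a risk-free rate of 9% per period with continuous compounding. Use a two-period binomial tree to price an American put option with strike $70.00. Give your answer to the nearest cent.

Risk-neutral probability p = (e^0.09 − 0.65)/(1.5 − 0.65) = 0.4442/0.8500 = 0.5226
Terminal stock prices: S_uu = 146.2, S_ud = 63.38, S_dd = 27.46
Terminal payoffs (K − S): max(-76.25, 0) = 0, max(6.625, 0) = 6.625, max(42.54, 0) = 42.54
Node u (S = 97.5): continuation = e^(−0.09)·[0.5226·0.0000 + 0.4774·6.6250] = 2.8908; exercise value = 0.0000 ≤ continuation, so V_u = 2.8908
Node d (S = 42.25): continuation = e^(−0.09)·[0.5226·6.6250 + 0.4774·42.5375] = 21.7252; exercise value = 27.7500 > continuation, so V_d = 27.7500 (exercise)
Node 0 (S = 65): continuation = e^(−0.09)·[0.5226·2.8908 + 0.4774·27.7500] = 13.4893; exercise value = 5.0000 ≤ continuation, so V_0 = 13.4893

$13.49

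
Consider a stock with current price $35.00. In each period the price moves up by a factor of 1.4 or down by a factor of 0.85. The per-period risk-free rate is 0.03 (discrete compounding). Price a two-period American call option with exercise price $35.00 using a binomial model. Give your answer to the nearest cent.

$6.15

Risk-neutral probability p = (1 + 0.03 − 0.85)/(1.4 − 0.85) = 0.1800/0.5500 = 0.3273
Terminal stock prices: S_uu = 68.6, S_ud = 41.65, S_dd = 25.29
Terminal payoffs (S − K): max(33.6, 0) = 33.6, max(6.65, 0) = 6.65, max(-9.713, 0) = 0
Node u (S = 49): continuation = 1/1.03·[0.3273·33.6000 + 0.6727·6.6500] = 15.0194; exercise value = 14.0000 ≤ continuation, so V_u = 15.0194
Node d (S = 29.75): continuation = 1/1.03·[0.3273·6.6500 + 0.6727·0.0000] = 2.1130; exercise value = 0.0000 ≤ continuation, so V_d = 2.1130
Node 0 (S = 35): continuation = 1/1.03·[0.3273·15.0194 + 0.6727·2.1130] = 6.1523; exercise value = 0.0000 ≤ continuation, so V_0 = 6.1523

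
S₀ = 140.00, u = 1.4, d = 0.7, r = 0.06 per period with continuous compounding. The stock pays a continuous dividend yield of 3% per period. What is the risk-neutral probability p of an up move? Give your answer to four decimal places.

Per-period risk-free factor R = e^0.06 = 1.0618; dividend-adjusted growth = e^(0.06−0.03) = 1.0305.
Risk-neutral probability p = (1.0305 − 0.7)/(1.4 − 0.7) = 0.3305/0.7000 = 0.4721

p = 0.4721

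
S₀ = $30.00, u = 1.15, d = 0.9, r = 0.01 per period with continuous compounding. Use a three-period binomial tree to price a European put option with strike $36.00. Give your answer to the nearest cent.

Risk-neutral probability p = (e^0.01 − 0.9)/(1.15 − 0.9) = 0.1101/0.2500 = 0.4402
Terminal stock prices: S_uuu = 45.63, S_uud = 35.71, S_udd = 27.95, S_ddd = 21.87
Terminal payoffs (K − S): max(-9.626, 0) = 0, max(0.2925, 0) = 0.2925, max(8.055, 0) = 8.055, max(14.13, 0) = 14.13
Node uu (S = 39.67): V_uu = e^(−0.01)·[0.4402·0.0000 + 0.5598·0.2925] = 0.1621
Node ud (S = 31.05): V_ud = e^(−0.01)·[0.4402·0.2925 + 0.5598·8.0550] = 4.5918
Node dd (S = 24.3): V_dd = e^(−0.01)·[0.4402·8.0550 + 0.5598·14.1300] = 11.3418
Node u (S = 34.5): V_u = e^(−0.01)·[0.4402·0.1621 + 0.5598·4.5918] = 2.6156
Node d (S = 27): V_d = e^(−0.01)·[0.4402·4.5918 + 0.5598·11.3418] = 8.2872
Node 0 (S = 30): V_0 = e^(−0.01)·[0.4402·2.6156 + 0.5598·8.2872] = 5.7329

$5.73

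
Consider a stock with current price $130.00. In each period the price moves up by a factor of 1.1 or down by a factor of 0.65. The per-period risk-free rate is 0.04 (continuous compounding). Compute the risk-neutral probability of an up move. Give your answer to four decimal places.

Risk-neutral probability p = (e^0.04 − 0.65)/(1.1 − 0.65) = 0.3908/0.4500 = 0.8685

p = 0.8685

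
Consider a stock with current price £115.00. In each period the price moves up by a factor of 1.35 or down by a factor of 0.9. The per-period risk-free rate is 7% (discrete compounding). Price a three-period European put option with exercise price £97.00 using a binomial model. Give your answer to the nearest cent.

Risk-neutral probability p = (1 + 0.07 − 0.9)/(1.35 − 0.9) = 0.1700/0.4500 = 0.3778
Terminal stock prices: S_uuu = 282.9, S_uud = 188.6, S_udd = 125.8, S_ddd = 83.84
Terminal payoffs (K − S): max(-185.9, 0) = 0, max(-91.63, 0) = 0, max(-28.75, 0) = 0, max(13.16, 0) = 13.16
Node uu (S = 209.6): V_uu = 1/1.07·[0.3778·0.0000 + 0.6222·0.0000] = 0.0000
Node ud (S = 139.7): V_ud = 1/1.07·[0.3778·0.0000 + 0.6222·0.0000] = 0.0000
Node dd (S = 93.15): V_dd = 1/1.07·[0.3778·0.0000 + 0.6222·13.1650] = 7.6557
Node u (S = 155.2): V_u = 1/1.07·[0.3778·0.0000 + 0.6222·0.0000] = 0.0000
Node d (S = 103.5): V_d = 1/1.07·[0.3778·0.0000 + 0.6222·7.6557] = 4.4519
Node 0 (S = 115): V_0 = 1/1.07·[0.3778·0.0000 + 0.6222·4.4519] = 2.5888

£2.59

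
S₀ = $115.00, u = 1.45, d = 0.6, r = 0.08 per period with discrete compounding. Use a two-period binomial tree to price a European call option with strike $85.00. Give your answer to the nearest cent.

$49.21

Risk-neutral probability p = (1 + 0.08 − 0.6)/(1.45 − 0.6) = 0.4800/0.8500 = 0.5647
Terminal stock prices: S_uu = 241.8, S_ud = 100, S_dd = 41.4
Terminal payoffs (S − K): max(156.8, 0) = 156.8, max(15.05, 0) = 15.05, max(-43.6, 0) = 0
Node u (S = 166.8): V_u = 1/1.08·[0.5647·156.7875 + 0.4353·15.0500] = 88.0463
Node d (S = 69): V_d = 1/1.08·[0.5647·15.0500 + 0.4353·0.0000] = 7.8693
Node 0 (S = 115): V_0 = 1/1.08·[0.5647·88.0463 + 0.4353·7.8693] = 49.2090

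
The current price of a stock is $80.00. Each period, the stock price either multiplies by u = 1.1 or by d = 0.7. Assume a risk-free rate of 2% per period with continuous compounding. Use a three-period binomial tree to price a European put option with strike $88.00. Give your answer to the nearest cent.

Risk-neutral probability p = (e^0.02 − 0.7)/(1.1 − 0.7) = 0.3202/0.4000 = 0.8005
Terminal stock prices: S_uuu = 106.5, S_uud = 67.76, S_udd = 43.12, S_ddd = 27.44
Terminal payoffs (K − S): max(-18.48, 0) = 0, max(20.24, 0) = 20.24, max(44.88, 0) = 44.88, max(60.56, 0) = 60.56
Node uu (S = 96.8): V_uu = e^(−0.02)·[0.8005·0.0000 + 0.1995·20.2400] = 3.9579
Node ud (S = 61.6): V_ud = e^(−0.02)·[0.8005·20.2400 + 0.1995·44.8800] = 24.6575
Node dd (S = 39.2): V_dd = e^(−0.02)·[0.8005·44.8800 + 0.1995·60.5600] = 47.0575
Node u (S = 88): V_u = e^(−0.02)·[0.8005·3.9579 + 0.1995·24.6575] = 7.9272
Node d (S = 56): V_d = e^(−0.02)·[0.8005·24.6575 + 0.1995·47.0575] = 28.5495
Node 0 (S = 80): V_0 = e^(−0.02)·[0.8005·7.9272 + 0.1995·28.5495] = 11.8029

$11.80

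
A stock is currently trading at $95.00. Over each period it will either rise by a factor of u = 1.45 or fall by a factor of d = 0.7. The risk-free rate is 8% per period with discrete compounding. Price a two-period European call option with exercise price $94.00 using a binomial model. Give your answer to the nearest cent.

$24.31

Risk-neutral probability p = (1 + 0.08 − 0.7)/(1.45 − 0.7) = 0.3800/0.7500 = 0.5067
Terminal stock prices: S_uu = 199.7, S_ud = 96.42, S_dd = 46.55
Terminal payoffs (S − K): max(105.7, 0) = 105.7, max(2.425, 0) = 2.425, max(-47.45, 0) = 0
Node u (S = 137.8): V_u = 1/1.08·[0.5067·105.7375 + 0.4933·2.4250] = 50.7130
Node d (S = 66.5): V_d = 1/1.08·[0.5067·2.4250 + 0.4933·0.0000] = 1.1377
Node 0 (S = 95): V_0 = 1/1.08·[0.5067·50.7130 + 0.4933·1.1377] = 24.3109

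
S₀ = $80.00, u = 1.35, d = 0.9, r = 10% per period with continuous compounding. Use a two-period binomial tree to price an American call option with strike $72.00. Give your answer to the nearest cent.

Risk-neutral probability p = (e^0.1 − 0.9)/(1.35 − 0.9) = 0.2052/0.4500 = 0.4559
Terminal stock prices: S_uu = 145.8, S_ud = 97.2, S_dd = 64.8
Terminal payoffs (S − K): max(73.8, 0) = 73.8, max(25.2, 0) = 25.2, max(-7.2, 0) = 0
Node u (S = 108): continuation = e^(−0.1)·[0.4559·73.8000 + 0.5441·25.2000] = 42.8517; exercise value = 36.0000 ≤ continuation, so V_u = 42.8517
Node d (S = 72): continuation = e^(−0.1)·[0.4559·25.2000 + 0.5441·0.0000] = 10.3962; exercise value = 0.0000 ≤ continuation, so V_d = 10.3962
Node 0 (S = 80): continuation = e^(−0.1)·[0.4559·42.8517 + 0.5441·10.3962] = 22.7963; exercise value = 8.0000 ≤ continuation, so V_0 = 22.7963

$22.80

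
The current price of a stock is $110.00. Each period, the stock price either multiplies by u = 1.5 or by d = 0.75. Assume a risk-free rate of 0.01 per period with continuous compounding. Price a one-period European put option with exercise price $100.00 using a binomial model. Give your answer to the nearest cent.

Risk-neutral probability p = (e^0.01 − 0.75)/(1.5 − 0.75) = 0.2601/0.7500 = 0.3467
Terminal stock prices: S_u = 165, S_d = 82.5
Terminal payoffs (K − S): max(-65, 0) = 0, max(17.5, 0) = 17.5
Node 0 (S = 110): V_0 = e^(−0.01)·[0.3467·0.0000 + 0.6533·17.5000] = 11.3184

$11.32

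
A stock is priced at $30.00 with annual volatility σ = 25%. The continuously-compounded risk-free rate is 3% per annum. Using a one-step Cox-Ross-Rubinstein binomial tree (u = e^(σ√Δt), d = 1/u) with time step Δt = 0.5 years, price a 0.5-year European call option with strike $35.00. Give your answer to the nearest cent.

CRR parameters: u = e^(σ√Δt) = e^(0.25·√0.5) = 1.1934, d = 1/u = 0.8380
Per-period rate: rΔt = 0.03·0.5 = 0.015, so R = e^0.015 = 1.0151
Risk-neutral probability p = (e^0.015 − 0.8380)/(1.1934 − 0.8380) = 0.1771/0.3554 = 0.4984
Terminal stock prices: S_u = 35.8, S_d = 25.14
Terminal payoffs (S − K): max(0.8009, 0) = 0.8009, max(-9.861, 0) = 0
Node 0 (S = 30): V_0 = e^(−0.015)·[0.4984·0.8009 + 0.5016·0.0000] = 0.3933

$0.39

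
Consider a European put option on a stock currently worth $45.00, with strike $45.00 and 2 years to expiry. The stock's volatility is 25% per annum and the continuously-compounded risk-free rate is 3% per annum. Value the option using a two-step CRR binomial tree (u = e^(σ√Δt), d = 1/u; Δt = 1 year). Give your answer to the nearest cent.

CRR parameters: u = e^(σ√Δt) = e^(0.25·√1) = 1.2840, d = 1/u = 0.7788
Per-period rate: rΔt = 0.03·1 = 0.03, so R = e^0.03 = 1.0305
Risk-neutral probability p = (e^0.03 − 0.7788)/(1.2840 − 0.7788) = 0.2517/0.5052 = 0.4981
Terminal stock prices: S_uu = 74.19, S_ud = 45, S_dd = 27.29
Terminal payoffs (K − S): max(-29.19, 0) = 0, max(0, 0) = 0, max(17.71, 0) = 17.71
Node u (S = 57.78): V_u = e^(−0.03)·[0.4981·0.0000 + 0.5019·0.0000] = 0.0000
Node d (S = 35.05): V_d = e^(−0.03)·[0.4981·0.0000 + 0.5019·17.7061] = 8.6240
Node 0 (S = 45): V_0 = e^(−0.03)·[0.4981·0.0000 + 0.5019·8.6240] = 4.2004

$4.20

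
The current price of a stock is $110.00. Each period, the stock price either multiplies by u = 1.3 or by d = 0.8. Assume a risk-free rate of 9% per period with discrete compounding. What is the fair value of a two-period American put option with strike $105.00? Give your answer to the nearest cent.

$6.55

Risk-neutral probability p = (1 + 0.09 − 0.8)/(1.3 − 0.8) = 0.2900/0.5000 = 0.5800
Terminal stock prices: S_uu = 185.9, S_ud = 114.4, S_dd = 70.4
Terminal payoffs (K − S): max(-80.9, 0) = 0, max(-9.4, 0) = 0, max(34.6, 0) = 34.6
Node u (S = 143): continuation = 1/1.09·[0.5800·0.0000 + 0.4200·0.0000] = 0.0000; exercise value = 0.0000 ≤ continuation, so V_u = 0.0000
Node d (S = 88): continuation = 1/1.09·[0.5800·0.0000 + 0.4200·34.6000] = 13.3321; exercise value = 17.0000 > continuation, so V_d = 17.0000 (exercise)
Node 0 (S = 110): continuation = 1/1.09·[0.5800·0.0000 + 0.4200·17.0000] = 6.5505; exercise value = 0.0000 ≤ continuation, so V_0 = 6.5505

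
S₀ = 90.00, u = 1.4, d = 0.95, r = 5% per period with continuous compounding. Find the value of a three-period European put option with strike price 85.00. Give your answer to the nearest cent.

Risk-neutral probability p = (e^0.05 − 0.95)/(1.4 − 0.95) = 0.1013/0.4500 = 0.2250
Terminal stock prices: S_uuu = 247, S_uud = 167.6, S_udd = 113.7, S_ddd = 77.16
Terminal payoffs (K − S): max(-162, 0) = 0, max(-82.58, 0) = 0, max(-28.71, 0) = 0, max(7.836, 0) = 7.836
Node uu (S = 176.4): V_uu = e^(−0.05)·[0.2250·0.0000 + 0.7750·0.0000] = 0.0000
Node ud (S = 119.7): V_ud = e^(−0.05)·[0.2250·0.0000 + 0.7750·0.0000] = 0.0000
Node dd (S = 81.22): V_dd = e^(−0.05)·[0.2250·0.0000 + 0.7750·7.8363] = 5.7766
Node u (S = 126): V_u = e^(−0.05)·[0.2250·0.0000 + 0.7750·0.0000] = 0.0000
Node d (S = 85.5): V_d = e^(−0.05)·[0.2250·0.0000 + 0.7750·5.7766] = 4.2582
Node 0 (S = 90): V_0 = e^(−0.05)·[0.2250·0.0000 + 0.7750·4.2582] = 3.1390

3.14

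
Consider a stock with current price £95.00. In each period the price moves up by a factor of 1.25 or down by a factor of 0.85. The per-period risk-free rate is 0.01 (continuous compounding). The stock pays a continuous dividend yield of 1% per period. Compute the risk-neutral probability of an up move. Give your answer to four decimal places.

p = 0.3750

Per-period risk-free factor R = e^0.01 = 1.0101; dividend-adjusted growth = e^(0.01−0.01) = 1.0000.
Risk-neutral probability p = (1.0000 − 0.85)/(1.25 − 0.85) = 0.1500/0.4000 = 0.3750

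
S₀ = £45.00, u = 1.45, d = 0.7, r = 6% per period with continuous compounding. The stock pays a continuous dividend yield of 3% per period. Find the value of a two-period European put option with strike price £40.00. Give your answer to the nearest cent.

Per-period risk-free factor R = e^0.06 = 1.0618; dividend-adjusted growth = e^(0.06−0.03) = 1.0305.
Risk-neutral probability p = (1.0305 − 0.7)/(1.45 − 0.7) = 0.3305/0.7500 = 0.4406
Terminal stock prices: S_uu = 94.61, S_ud = 45.67, S_dd = 22.05
Terminal payoffs (K − S): max(-54.61, 0) = 0, max(-5.675, 0) = 0, max(17.95, 0) = 17.95
Node u (S = 65.25): V_u = e^(−0.06)·[0.4406·0.0000 + 0.5594·0.0000] = 0.0000
Node d (S = 31.5): V_d = e^(−0.06)·[0.4406·0.0000 + 0.5594·17.9500] = 9.4564
Node 0 (S = 45): V_0 = e^(−0.06)·[0.4406·0.0000 + 0.5594·9.4564] = 4.9818

£4.98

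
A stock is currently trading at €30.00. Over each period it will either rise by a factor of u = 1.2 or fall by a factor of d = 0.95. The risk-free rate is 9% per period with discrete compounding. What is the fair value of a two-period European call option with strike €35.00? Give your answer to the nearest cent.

Risk-neutral probability p = (1 + 0.09 − 0.95)/(1.2 − 0.95) = 0.1400/0.2500 = 0.5600
Terminal stock prices: S_uu = 43.2, S_ud = 34.2, S_dd = 27.07
Terminal payoffs (S − K): max(8.2, 0) = 8.2, max(-0.8, 0) = 0, max(-7.925, 0) = 0
Node u (S = 36): V_u = 1/1.09·[0.5600·8.2000 + 0.4400·0.0000] = 4.2128
Node d (S = 28.5): V_d = 1/1.09·[0.5600·0.0000 + 0.4400·0.0000] = 0.0000
Node 0 (S = 30): V_0 = 1/1.09·[0.5600·4.2128 + 0.4400·0.0000] = 2.1644

€2.16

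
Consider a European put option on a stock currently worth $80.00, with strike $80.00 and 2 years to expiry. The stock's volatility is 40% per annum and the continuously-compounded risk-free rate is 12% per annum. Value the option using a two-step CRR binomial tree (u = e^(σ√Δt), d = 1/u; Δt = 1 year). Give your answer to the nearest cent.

CRR parameters: u = e^(σ√Δt) = e^(0.4·√1) = 1.4918, d = 1/u = 0.6703
Per-period rate: rΔt = 0.12·1 = 0.12, so R = e^0.12 = 1.1275
Risk-neutral probability p = (e^0.12 − 0.6703)/(1.4918 − 0.6703) = 0.4572/0.8215 = 0.5565
Terminal stock prices: S_uu = 178, S_ud = 80, S_dd = 35.95
Terminal payoffs (K − S): max(-98.04, 0) = 0, max(0, 0) = 0, max(44.05, 0) = 44.05
Node u (S = 119.3): V_u = e^(−0.12)·[0.5565·0.0000 + 0.4435·0.0000] = 0.0000
Node d (S = 53.63): V_d = e^(−0.12)·[0.5565·0.0000 + 0.4435·44.0537] = 17.3280
Node 0 (S = 80): V_0 = e^(−0.12)·[0.5565·0.0000 + 0.4435·17.3280] = 6.8158

$6.82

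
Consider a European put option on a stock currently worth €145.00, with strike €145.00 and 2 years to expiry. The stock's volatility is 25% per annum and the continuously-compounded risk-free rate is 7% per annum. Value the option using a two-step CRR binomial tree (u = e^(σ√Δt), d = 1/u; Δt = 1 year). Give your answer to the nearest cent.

CRR parameters: u = e^(σ√Δt) = e^(0.25·√1) = 1.2840, d = 1/u = 0.7788
Per-period rate: rΔt = 0.07·1 = 0.07, so R = e^0.07 = 1.0725
Risk-neutral probability p = (e^0.07 − 0.7788)/(1.2840 − 0.7788) = 0.2937/0.5052 = 0.5813
Terminal stock prices: S_uu = 239.1, S_ud = 145, S_dd = 87.95
Terminal payoffs (K − S): max(-94.06, 0) = 0, max(0, 0) = 0, max(57.05, 0) = 57.05
Node u (S = 186.2): V_u = e^(−0.07)·[0.5813·0.0000 + 0.4187·0.0000] = 0.0000
Node d (S = 112.9): V_d = e^(−0.07)·[0.5813·0.0000 + 0.4187·57.0531] = 22.2710
Node 0 (S = 145): V_0 = e^(−0.07)·[0.5813·0.0000 + 0.4187·22.2710] = 8.6936

€8.69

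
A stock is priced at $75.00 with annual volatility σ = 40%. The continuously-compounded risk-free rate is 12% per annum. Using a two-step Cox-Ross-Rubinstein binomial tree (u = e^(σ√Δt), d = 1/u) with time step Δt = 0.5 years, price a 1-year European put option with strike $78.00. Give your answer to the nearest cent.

$8.04

CRR parameters: u = e^(σ√Δt) = e^(0.4·√0.5) = 1.3269, d = 1/u = 0.7536
Per-period rate: rΔt = 0.12·0.5 = 0.06, so R = e^0.06 = 1.0618
Risk-neutral probability p = (e^0.06 − 0.7536)/(1.3269 − 0.7536) = 0.3082/0.5733 = 0.5376
Terminal stock prices: S_uu = 132, S_ud = 75, S_dd = 42.6
Terminal payoffs (K − S): max(-54.05, 0) = 0, max(3, 0) = 3, max(35.4, 0) = 35.4
Node u (S = 99.52): V_u = e^(−0.06)·[0.5376·0.0000 + 0.4624·3.0000] = 1.3063
Node d (S = 56.52): V_d = e^(−0.06)·[0.5376·3.0000 + 0.4624·35.4022] = 16.9348
Node 0 (S = 75): V_0 = e^(−0.06)·[0.5376·1.3063 + 0.4624·16.9348] = 8.0356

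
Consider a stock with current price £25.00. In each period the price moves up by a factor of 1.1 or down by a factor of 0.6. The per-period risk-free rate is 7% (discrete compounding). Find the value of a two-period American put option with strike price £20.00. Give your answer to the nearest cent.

Risk-neutral probability p = (1 + 0.07 − 0.6)/(1.1 − 0.6) = 0.4700/0.5000 = 0.9400
Terminal stock prices: S_uu = 30.25, S_ud = 16.5, S_dd = 9
Terminal payoffs (K − S): max(-10.25, 0) = 0, max(3.5, 0) = 3.5, max(11, 0) = 11
Node u (S = 27.5): continuation = 1/1.07·[0.9400·0.0000 + 0.0600·3.5000] = 0.1963; exercise value = 0.0000 ≤ continuation, so V_u = 0.1963
Node d (S = 15): continuation = 1/1.07·[0.9400·3.5000 + 0.0600·11.0000] = 3.6916; exercise value = 5.0000 > continuation, so V_d = 5.0000 (exercise)
Node 0 (S = 25): continuation = 1/1.07·[0.9400·0.1963 + 0.0600·5.0000] = 0.4528; exercise value = 0.0000 ≤ continuation, so V_0 = 0.4528

£0.45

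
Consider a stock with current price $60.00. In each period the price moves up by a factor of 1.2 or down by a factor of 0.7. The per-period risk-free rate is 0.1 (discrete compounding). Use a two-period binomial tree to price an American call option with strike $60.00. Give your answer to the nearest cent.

Risk-neutral probability p = (1 + 0.1 − 0.7)/(1.2 − 0.7) = 0.4000/0.5000 = 0.8000
Terminal stock prices: S_uu = 86.4, S_ud = 50.4, S_dd = 29.4
Terminal payoffs (S − K): max(26.4, 0) = 26.4, max(-9.6, 0) = 0, max(-30.6, 0) = 0
Node u (S = 72): continuation = 1/1.1·[0.8000·26.4000 + 0.2000·0.0000] = 19.2000; exercise value = 12.0000 ≤ continuation, so V_u = 19.2000
Node d (S = 42): continuation = 1/1.1·[0.8000·0.0000 + 0.2000·0.0000] = 0.0000; exercise value = 0.0000 ≤ continuation, so V_d = 0.0000
Node 0 (S = 60): continuation = 1/1.1·[0.8000·19.2000 + 0.2000·0.0000] = 13.9636; exercise value = 0.0000 ≤ continuation, so V_0 = 13.9636

$13.96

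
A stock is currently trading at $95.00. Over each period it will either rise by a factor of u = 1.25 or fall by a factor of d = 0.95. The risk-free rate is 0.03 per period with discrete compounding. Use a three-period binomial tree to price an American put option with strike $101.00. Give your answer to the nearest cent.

Risk-neutral probability p = (1 + 0.03 − 0.95)/(1.25 − 0.95) = 0.0800/0.3000 = 0.2667
Terminal stock prices: S_uuu = 185.5, S_uud = 141, S_udd = 107.2, S_ddd = 81.45
Terminal payoffs (K − S): max(-84.55, 0) = 0, max(-40.02, 0) = 0, max(-6.172, 0) = 0, max(19.55, 0) = 19.55
Node uu (S = 148.4): continuation = 1/1.03·[0.2667·0.0000 + 0.7333·0.0000] = 0.0000; exercise value = 0.0000 ≤ continuation, so V_uu = 0.0000
Node ud (S = 112.8): continuation = 1/1.03·[0.2667·0.0000 + 0.7333·0.0000] = 0.0000; exercise value = 0.0000 ≤ continuation, so V_ud = 0.0000
Node dd (S = 85.74): continuation = 1/1.03·[0.2667·0.0000 + 0.7333·19.5494] = 13.9186; exercise value = 15.2625 > continuation, so V_dd = 15.2625 (exercise)
Node u (S = 118.8): continuation = 1/1.03·[0.2667·0.0000 + 0.7333·0.0000] = 0.0000; exercise value = 0.0000 ≤ continuation, so V_u = 0.0000
Node d (S = 90.25): continuation = 1/1.03·[0.2667·0.0000 + 0.7333·15.2625] = 10.8665; exercise value = 10.7500 ≤ continuation, so V_d = 10.8665
Node 0 (S = 95): continuation = 1/1.03·[0.2667·0.0000 + 0.7333·10.8665] = 7.7367; exercise value = 6.0000 ≤ continuation, so V_0 = 7.7367

$7.74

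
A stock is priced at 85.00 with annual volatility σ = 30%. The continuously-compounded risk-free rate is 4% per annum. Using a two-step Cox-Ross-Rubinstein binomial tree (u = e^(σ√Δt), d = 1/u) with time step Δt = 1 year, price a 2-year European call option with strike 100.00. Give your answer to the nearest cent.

CRR parameters: u = e^(σ√Δt) = e^(0.3·√1) = 1.3499, d = 1/u = 0.7408
Per-period rate: rΔt = 0.04·1 = 0.04, so R = e^0.04 = 1.0408
Risk-neutral probability p = (e^0.04 − 0.7408)/(1.3499 − 0.7408) = 0.3000/0.6090 = 0.4926
Terminal stock prices: S_uu = 154.9, S_ud = 85, S_dd = 46.65
Terminal payoffs (S − K): max(54.88, 0) = 54.88, max(-15, 0) = 0, max(-53.35, 0) = 0
Node u (S = 114.7): V_u = e^(−0.04)·[0.4926·54.8801 + 0.5074·0.0000] = 25.9721
Node d (S = 62.97): V_d = e^(−0.04)·[0.4926·0.0000 + 0.5074·0.0000] = 0.0000
Node 0 (S = 85): V_0 = e^(−0.04)·[0.4926·25.9721 + 0.5074·0.0000] = 12.2914

12.29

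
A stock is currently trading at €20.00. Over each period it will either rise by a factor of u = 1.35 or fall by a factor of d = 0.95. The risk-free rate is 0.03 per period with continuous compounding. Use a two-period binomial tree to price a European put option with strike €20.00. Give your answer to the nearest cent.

€1.17

Risk-neutral probability p = (e^0.03 − 0.95)/(1.35 − 0.95) = 0.0805/0.4000 = 0.2011
Terminal stock prices: S_uu = 36.45, S_ud = 25.65, S_dd = 18.05
Terminal payoffs (K − S): max(-16.45, 0) = 0, max(-5.65, 0) = 0, max(1.95, 0) = 1.95
Node u (S = 27): V_u = e^(−0.03)·[0.2011·0.0000 + 0.7989·0.0000] = 0.0000
Node d (S = 19): V_d = e^(−0.03)·[0.2011·0.0000 + 0.7989·1.9500] = 1.5117
Node 0 (S = 20): V_0 = e^(−0.03)·[0.2011·0.0000 + 0.7989·1.5117] = 1.1720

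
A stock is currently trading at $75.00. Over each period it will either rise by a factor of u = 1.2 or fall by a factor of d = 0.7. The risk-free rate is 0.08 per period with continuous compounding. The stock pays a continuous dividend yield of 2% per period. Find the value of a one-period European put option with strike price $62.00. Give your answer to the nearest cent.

Per-period risk-free factor R = e^0.08 = 1.0833; dividend-adjusted growth = e^(0.08−0.02) = 1.0618.
Risk-neutral probability p = (1.0618 − 0.7)/(1.2 − 0.7) = 0.3618/0.5000 = 0.7237
Terminal stock prices: S_u = 90, S_d = 52.5
Terminal payoffs (K − S): max(-28, 0) = 0, max(9.5, 0) = 9.5
Node 0 (S = 75): V_0 = e^(−0.08)·[0.7237·0.0000 + 0.2763·9.5000] = 2.4233

$2.42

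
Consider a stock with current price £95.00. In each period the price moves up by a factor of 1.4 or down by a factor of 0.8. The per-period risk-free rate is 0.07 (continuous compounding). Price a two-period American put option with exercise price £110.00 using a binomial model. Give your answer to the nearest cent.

Risk-neutral probability p = (e^0.07 − 0.8)/(1.4 − 0.8) = 0.2725/0.6000 = 0.4542
Terminal stock prices: S_uu = 186.2, S_ud = 106.4, S_dd = 60.8
Terminal payoffs (K − S): max(-76.2, 0) = 0, max(3.6, 0) = 3.6, max(49.2, 0) = 49.2
Node u (S = 133): continuation = e^(−0.07)·[0.4542·0.0000 + 0.5458·3.6000] = 1.8321; exercise value = 0.0000 ≤ continuation, so V_u = 1.8321
Node d (S = 76): continuation = e^(−0.07)·[0.4542·3.6000 + 0.5458·49.2000] = 26.5633; exercise value = 34.0000 > continuation, so V_d = 34.0000 (exercise)
Node 0 (S = 95): continuation = e^(−0.07)·[0.4542·1.8321 + 0.5458·34.0000] = 18.0791; exercise value = 15.0000 ≤ continuation, so V_0 = 18.0791

£18.08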